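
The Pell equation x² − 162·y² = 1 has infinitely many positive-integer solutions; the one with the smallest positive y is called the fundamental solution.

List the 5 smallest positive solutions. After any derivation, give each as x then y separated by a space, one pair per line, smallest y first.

19601 1540
768398401 60371080
30122754096401 2366667076620
1180872205318713601 92778082677286160
46292552162781456490001 3637086394748304967700

√162 = [12; 1,2,1,2,12,2,1,2,1,24, …], period ℓ=10 (even) → k=9
i=0: a=12 ⇒ p=12, q=1
…
i=2: a=2 ⇒ p=38, q=3
…
i=5: a=12 ⇒ p=1731, q=136
…
i=7: a=1 ⇒ p=5333, q=419
i=8: a=2 ⇒ p=14268, q=1121
i=9: a=1 ⇒ p=19601, q=1540
(x₁, y₁) = (19601, 1540);  19601² − 162·1540² = 1 ✓
n=2: (19601,1540)∘(19601,1540) = (19601·19601+162·1540·1540, 19601·1540+1540·19601) = (768398401,60371080)
n=3: (768398401,60371080)∘(19601,1540) = (19601·768398401+162·1540·60371080, 19601·60371080+1540·768398401) = (30122754096401,2366667076620)
n=4: (30122754096401,2366667076620)∘(19601,1540) = (19601·30122754096401+162·1540·2366667076620, 19601·2366667076620+1540·30122754096401) = (1180872205318713601,92778082677286160)
n=5: (1180872205318713601,92778082677286160)∘(19601,1540) = (19601·1180872205318713601+162·1540·92778082677286160, 19601·92778082677286160+1540·1180872205318713601) = (46292552162781456490001,3637086394748304967700)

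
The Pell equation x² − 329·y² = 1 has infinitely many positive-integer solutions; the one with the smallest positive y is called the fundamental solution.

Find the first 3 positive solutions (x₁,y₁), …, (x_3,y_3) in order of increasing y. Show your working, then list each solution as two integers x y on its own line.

[18; 7,4,2,1,1,4,1,1,2,4,7,36] for √329; ℓ=12 ⇒ convergent index 11
i=0: a=18 ⇒ p=18, q=1
…
i=6: a=4 ⇒ p=13241, q=730
i=7: a=1 ⇒ p=16125, q=889
…
i=9: a=2 ⇒ p=74857, q=4127
i=10: a=4 ⇒ p=328794, q=18127
i=11: a=7 ⇒ p=2376415, q=131016
(x₁, y₁) = (2376415, 131016);  2376415² − 329·131016² = 1 ✓
n=2: (2376415,131016)∘(2376415,131016) = (2376415·2376415+329·131016·131016, 2376415·131016+131016·2376415) = (11294696504449,622696775280)
n=3: (11294696504449,622696775280)∘(2376415,131016) = (2376415·11294696504449+329·131016·622696775280, 2376415·622696775280+131016·11294696504449) = (53681772387237964255,2959571914453911384)

2376415 131016
11294696504449 622696775280
53681772387237964255 2959571914453911384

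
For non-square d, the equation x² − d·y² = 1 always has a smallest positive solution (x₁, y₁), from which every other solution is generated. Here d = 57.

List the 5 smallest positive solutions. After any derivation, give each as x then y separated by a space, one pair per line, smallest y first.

151 20
45601 6040
13771351 1824060
4158902401 550860080
1255974753751 166357920100

√57 = [7; 1,1,4,1,1,14, …], period ℓ=6 (even) → k=5
k=0  a_k=7  p_k/q_k = 7/1
k=1  a_k=1  p_k/q_k = 8/1
…
k=3  a_k=4  p_k/q_k = 68/9
k=4  a_k=1  p_k/q_k = 83/11
k=5  a_k=1  p_k/q_k = 151/20
(x₁, y₁) = (151, 20);  151² − 57·20² = 1 ✓
n=2: (151,20)∘(151,20) = (151·151+57·20·20, 151·20+20·151) = (45601,6040)
n=3: (45601,6040)∘(151,20) = (151·45601+57·20·6040, 151·6040+20·45601) = (13771351,1824060)
n=4: (13771351,1824060)∘(151,20) = (151·13771351+57·20·1824060, 151·1824060+20·13771351) = (4158902401,550860080)
n=5: (4158902401,550860080)∘(151,20) = (151·4158902401+57·20·550860080, 151·550860080+20·4158902401) = (1255974753751,166357920100)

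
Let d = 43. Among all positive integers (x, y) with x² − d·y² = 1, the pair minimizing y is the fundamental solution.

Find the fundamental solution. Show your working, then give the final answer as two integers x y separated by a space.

√43 = [6; 1,1,3,1,5,1,3,1,1,12, …], period ℓ=10 (even) → k=9
step 0: (6, 1)  from 6·(1,0) + (0,1)
…
step 3: (46, 7)  from 3·(13,2) + (7,1)
step 4: (59, 9)  from 1·(46,7) + (13,2)
step 5: (341, 52)  from 5·(59,9) + (46,7)
step 6: (400, 61)  from 1·(341,52) + (59,9)
…
step 8: (1941, 296)  from 1·(1541,235) + (400,61)
step 9: (3482, 531)  from 1·(1941,296) + (1541,235)
fundamental: x₁=3482, y₁=531  (since 12124324 − 43·281961 = 1)

3482 531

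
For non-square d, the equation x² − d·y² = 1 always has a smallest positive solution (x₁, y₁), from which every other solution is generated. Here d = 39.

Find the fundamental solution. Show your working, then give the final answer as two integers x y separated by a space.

√39 = [6; 4,12, …], period ℓ=2 (even) → k=1
i=0: a=6 ⇒ p=6, q=1
i=1: a=4 ⇒ p=25, q=4
fundamental: x₁=25, y₁=4  (since 625 − 39·16 = 1)

25 4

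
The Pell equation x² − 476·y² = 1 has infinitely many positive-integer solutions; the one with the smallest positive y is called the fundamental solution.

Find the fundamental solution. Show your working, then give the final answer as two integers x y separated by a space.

d=476: √d = [21; 1,4,2,10,2,4,1,42] (ℓ=8, even), read p_7/q_7
i=0: a=21 ⇒ p=21, q=1
i=1: a=1 ⇒ p=22, q=1
i=2: a=4 ⇒ p=109, q=5
i=3: a=2 ⇒ p=240, q=11
i=4: a=10 ⇒ p=2509, q=115
i=5: a=2 ⇒ p=5258, q=241
i=6: a=4 ⇒ p=23541, q=1079
i=7: a=1 ⇒ p=28799, q=1320
→ (28799, 1320).  Check: 28799²=829382401, 476·1320²=829382400, difference 1.

28799 1320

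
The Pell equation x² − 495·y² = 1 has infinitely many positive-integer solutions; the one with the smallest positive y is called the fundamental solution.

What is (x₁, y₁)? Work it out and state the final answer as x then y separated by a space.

89 4

[22; 4,44] for √495; ℓ=2 ⇒ convergent index 1
k=0  a_k=22  p_k/q_k = 22/1
k=1  a_k=4  p_k/q_k = 89/4
→ (89, 4).  Check: 89²=7921, 495·4²=7920, difference 1.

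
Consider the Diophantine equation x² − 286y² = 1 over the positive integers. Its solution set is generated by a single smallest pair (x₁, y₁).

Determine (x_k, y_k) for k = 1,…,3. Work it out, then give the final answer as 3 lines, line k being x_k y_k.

√286 = [16; 1,10,3,3,2,3,3,10,1,32, …], period ℓ=10 (even) → k=9
i=0: a=16 ⇒ p=16, q=1
…
i=2: a=10 ⇒ p=186, q=11
i=3: a=3 ⇒ p=575, q=34
…
i=7: a=3 ⇒ p=49703, q=2939
i=8: a=10 ⇒ p=512132, q=30283
i=9: a=1 ⇒ p=561835, q=33222
fundamental: x₁=561835, y₁=33222  (since 315658567225 − 286·1103701284 = 1)
(561835+33222√286)^2 = 631317134449 + 37330564740√286
(561835+33222√286)^3 = 709392124465745995 + 41947235681362578√286

561835 33222
631317134449 37330564740
709392124465745995 41947235681362578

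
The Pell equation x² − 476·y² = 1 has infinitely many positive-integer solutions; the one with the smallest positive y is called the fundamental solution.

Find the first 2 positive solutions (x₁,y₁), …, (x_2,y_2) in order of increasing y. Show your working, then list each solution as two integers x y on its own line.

28799 1320
1658764801 76029360

√476 → a₀=21, period (1,4,2,10,2,4,1,42); ℓ=8 even so k=7
k=0  a_k=21  p_k/q_k = 21/1
k=1  a_k=1  p_k/q_k = 22/1
k=2  a_k=4  p_k/q_k = 109/5
k=3  a_k=2  p_k/q_k = 240/11
…
k=6  a_k=4  p_k/q_k = 23541/1079
k=7  a_k=1  p_k/q_k = 28799/1320
→ (28799, 1320).  Check: 28799²=829382401, 476·1320²=829382400, difference 1.
k=2:  x_2 = 28799·28799+476·1320·1320 = 1658764801,  y_2 = 28799·1320+1320·28799 = 76029360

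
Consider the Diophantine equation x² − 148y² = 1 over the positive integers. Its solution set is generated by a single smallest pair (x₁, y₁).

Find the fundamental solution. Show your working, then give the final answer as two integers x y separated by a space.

73 6

d=148: √d = [12; 6,24] (ℓ=2, even), read p_1/q_1
a_0=12:  p_0=12·1+0=12,  q_0=12·0+1=1
a_1=6:  p_1=6·12+1=73,  q_1=6·1+0=6
(x₁, y₁) = (73, 6);  73² − 148·6² = 1 ✓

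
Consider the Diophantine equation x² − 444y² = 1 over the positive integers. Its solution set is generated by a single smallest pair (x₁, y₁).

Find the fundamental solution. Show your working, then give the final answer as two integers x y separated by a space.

d=444: √d = [21; 14,42] (ℓ=2, even), read p_1/q_1
i=0: a=21 ⇒ p=21, q=1
i=1: a=14 ⇒ p=295, q=14
(x₁, y₁) = (295, 14);  295² − 444·14² = 1 ✓

295 14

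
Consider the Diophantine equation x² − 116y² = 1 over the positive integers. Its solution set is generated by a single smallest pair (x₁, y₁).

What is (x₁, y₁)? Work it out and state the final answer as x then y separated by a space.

√116 = [10; 1,3,2,1,4,1,2,3,1,20, …], period ℓ=10 (even) → k=9
k=0  a_k=10  p_k/q_k = 10/1
k=1  a_k=1  p_k/q_k = 11/1
k=2  a_k=3  p_k/q_k = 43/4
k=3  a_k=2  p_k/q_k = 97/9
k=4  a_k=1  p_k/q_k = 140/13
k=5  a_k=4  p_k/q_k = 657/61
k=6  a_k=1  p_k/q_k = 797/74
k=7  a_k=2  p_k/q_k = 2251/209
k=8  a_k=3  p_k/q_k = 7550/701
k=9  a_k=1  p_k/q_k = 9801/910
(x₁, y₁) = (9801, 910);  9801² − 116·910² = 1 ✓

9801 910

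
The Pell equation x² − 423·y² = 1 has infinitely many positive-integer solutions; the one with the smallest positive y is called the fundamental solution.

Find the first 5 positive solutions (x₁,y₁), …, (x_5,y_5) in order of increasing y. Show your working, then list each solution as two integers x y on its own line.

4607 224
42448897 2063936
391124132351 19017106080
3603817713033217 175223613357184
33205576016763929087 1614510354455987296

[20; 1,1,3,4,3,1,1,40] for √423; ℓ=8 ⇒ convergent index 7
i=0: a=20 ⇒ p=20, q=1
i=1: a=1 ⇒ p=21, q=1
i=2: a=1 ⇒ p=41, q=2
i=3: a=3 ⇒ p=144, q=7
i=4: a=4 ⇒ p=617, q=30
i=5: a=3 ⇒ p=1995, q=97
i=6: a=1 ⇒ p=2612, q=127
i=7: a=1 ⇒ p=4607, q=224
fundamental: x₁=4607, y₁=224  (since 21224449 − 423·50176 = 1)
n=2: (4607,224)∘(4607,224) = (4607·4607+423·224·224, 4607·224+224·4607) = (42448897,2063936)
n=3: (42448897,2063936)∘(4607,224) = (4607·42448897+423·224·2063936, 4607·2063936+224·42448897) = (391124132351,19017106080)
n=4: (391124132351,19017106080)∘(4607,224) = (4607·391124132351+423·224·19017106080, 4607·19017106080+224·391124132351) = (3603817713033217,175223613357184)
n=5: (3603817713033217,175223613357184)∘(4607,224) = (4607·3603817713033217+423·224·175223613357184, 4607·175223613357184+224·3603817713033217) = (33205576016763929087,1614510354455987296)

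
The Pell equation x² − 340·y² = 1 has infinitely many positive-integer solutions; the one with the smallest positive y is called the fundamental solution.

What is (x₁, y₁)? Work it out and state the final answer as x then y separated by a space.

285769 15498

d=340: √d = [18; 2,3,1,1,1,…,3,2,36] (ℓ=14, even), read p_13/q_13
a_0=18:  p_0=18·1+0=18,  q_0=18·0+1=1
a_1=2:  p_1=2·18+1=37,  q_1=2·1+0=2
…
a_5=1:  p_5=1·295+166=461,  q_5=1·16+9=25
…
a_7=8:  p_7=8·756+461=6509,  q_7=8·41+25=353
…
a_10=1:  p_10=1·13774+7265=21039,  q_10=1·747+394=1141
a_11=1:  p_11=1·21039+13774=34813,  q_11=1·1141+747=1888
a_12=3:  p_12=3·34813+21039=125478,  q_12=3·1888+1141=6805
a_13=2:  p_13=2·125478+34813=285769,  q_13=2·6805+1888=15498
fundamental: x₁=285769, y₁=15498  (since 81663921361 − 340·240188004 = 1)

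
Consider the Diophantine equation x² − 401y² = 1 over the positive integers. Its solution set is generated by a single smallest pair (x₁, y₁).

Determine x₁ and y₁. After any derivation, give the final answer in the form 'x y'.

[20; 40] for √401; ℓ=1 ⇒ convergent index 1
a_0=20:  p_0=20·1+0=20,  q_0=20·0+1=1
a_1=40:  p_1=40·20+1=801,  q_1=40·1+0=40
fundamental: x₁=801, y₁=40  (since 641601 − 401·1600 = 1)

801 40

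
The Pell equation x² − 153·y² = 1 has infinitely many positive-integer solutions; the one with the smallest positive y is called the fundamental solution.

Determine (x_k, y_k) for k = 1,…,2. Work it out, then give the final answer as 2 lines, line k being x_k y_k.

2177 176
9478657 766304

d=153: √d = [12; 2,1,2,2,2,1,2,24] (ℓ=8, even), read p_7/q_7
i=0: a=12 ⇒ p=12, q=1
i=1: a=2 ⇒ p=25, q=2
i=2: a=1 ⇒ p=37, q=3
i=3: a=2 ⇒ p=99, q=8
i=4: a=2 ⇒ p=235, q=19
i=5: a=2 ⇒ p=569, q=46
i=6: a=1 ⇒ p=804, q=65
i=7: a=2 ⇒ p=2177, q=176
fundamental: x₁=2177, y₁=176  (since 4739329 − 153·30976 = 1)
(x_2, y_2) = (2177·2177 + 153·176·176, 2177·176 + 176·2177) = (9478657, 766304)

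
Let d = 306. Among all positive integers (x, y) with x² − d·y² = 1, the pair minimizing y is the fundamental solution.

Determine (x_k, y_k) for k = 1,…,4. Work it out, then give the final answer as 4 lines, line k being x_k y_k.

d=306: √d = [17; 2,34] (ℓ=2, even), read p_1/q_1
a_0=17:  p_0=17·1+0=17,  q_0=17·0+1=1
a_1=2:  p_1=2·17+1=35,  q_1=2·1+0=2
fundamental: x₁=35, y₁=2  (since 1225 − 306·4 = 1)
k=2:  x_2 = 35·35+306·2·2 = 2449,  y_2 = 35·2+2·35 = 140
k=3:  x_3 = 35·2449+306·2·140 = 171395,  y_3 = 35·140+2·2449 = 9798
k=4:  x_4 = 35·171395+306·2·9798 = 11995201,  y_4 = 35·9798+2·171395 = 685720

35 2
2449 140
171395 9798
11995201 685720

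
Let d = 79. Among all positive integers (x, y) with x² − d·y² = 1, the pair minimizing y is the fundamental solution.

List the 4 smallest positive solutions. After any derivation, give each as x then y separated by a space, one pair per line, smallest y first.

80 9
12799 1440
2047760 230391
327628801 36861120

d=79: √d = [8; 1,7,1,16] (ℓ=4, even), read p_3/q_3
i=0: a=8 ⇒ p=8, q=1
i=1: a=1 ⇒ p=9, q=1
i=2: a=7 ⇒ p=71, q=8
i=3: a=1 ⇒ p=80, q=9
(x₁, y₁) = (80, 9);  80² − 79·9² = 1 ✓
(x_2, y_2) = (80·80 + 79·9·9, 80·9 + 9·80) = (12799, 1440)
(x_3, y_3) = (80·12799 + 79·9·1440, 80·1440 + 9·12799) = (2047760, 230391)
(x_4, y_4) = (80·2047760 + 79·9·230391, 80·230391 + 9·2047760) = (327628801, 36861120)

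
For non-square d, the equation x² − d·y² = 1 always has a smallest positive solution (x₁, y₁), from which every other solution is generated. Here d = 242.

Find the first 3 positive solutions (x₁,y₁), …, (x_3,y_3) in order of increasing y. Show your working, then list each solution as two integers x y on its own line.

√242 = [15; 1,1,3,1,14,1,3,1,1,30, …], period ℓ=10 (even) → k=9
i=0: a=15 ⇒ p=15, q=1
…
i=2: a=1 ⇒ p=31, q=2
i=3: a=3 ⇒ p=109, q=7
i=4: a=1 ⇒ p=140, q=9
…
i=6: a=1 ⇒ p=2209, q=142
i=7: a=3 ⇒ p=8696, q=559
i=8: a=1 ⇒ p=10905, q=701
i=9: a=1 ⇒ p=19601, q=1260
(x₁, y₁) = (19601, 1260);  19601² − 242·1260² = 1 ✓
(x_2, y_2) = (19601·19601 + 242·1260·1260, 19601·1260 + 1260·19601) = (768398401, 49394520)
(x_3, y_3) = (19601·768398401 + 242·1260·49394520, 19601·49394520 + 1260·768398401) = (30122754096401, 1936363971780)

19601 1260
768398401 49394520
30122754096401 1936363971780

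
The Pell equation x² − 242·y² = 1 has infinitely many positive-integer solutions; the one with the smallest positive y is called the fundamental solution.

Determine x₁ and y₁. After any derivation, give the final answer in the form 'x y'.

[15; 1,1,3,1,14,1,3,1,1,30] for √242; ℓ=10 ⇒ convergent index 9
k=0  a_k=15  p_k/q_k = 15/1
k=1  a_k=1  p_k/q_k = 16/1
…
k=4  a_k=1  p_k/q_k = 140/9
…
k=8  a_k=1  p_k/q_k = 10905/701
k=9  a_k=1  p_k/q_k = 19601/1260
(x₁, y₁) = (19601, 1260);  19601² − 242·1260² = 1 ✓

19601 1260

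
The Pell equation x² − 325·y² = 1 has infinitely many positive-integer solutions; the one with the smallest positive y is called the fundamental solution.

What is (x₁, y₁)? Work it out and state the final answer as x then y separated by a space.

649 36

√325 → a₀=18, period (36); ℓ=1 odd so k=1
step 0: (18, 1)  from 18·(1,0) + (0,1)
step 1: (649, 36)  from 36·(18,1) + (1,0)
fundamental: x₁=649, y₁=36  (since 421201 − 325·1296 = 1)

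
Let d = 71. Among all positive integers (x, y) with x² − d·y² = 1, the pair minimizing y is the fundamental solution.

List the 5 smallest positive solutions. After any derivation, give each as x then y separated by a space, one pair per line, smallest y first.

d=71: √d = [8; 2,2,1,7,1,2,2,16] (ℓ=8, even), read p_7/q_7
i=0: a=8 ⇒ p=8, q=1
…
i=4: a=7 ⇒ p=455, q=54
i=5: a=1 ⇒ p=514, q=61
i=6: a=2 ⇒ p=1483, q=176
i=7: a=2 ⇒ p=3480, q=413
fundamental: x₁=3480, y₁=413  (since 12110400 − 71·170569 = 1)
(x_2, y_2) = (3480·3480 + 71·413·413, 3480·413 + 413·3480) = (24220799, 2874480)
(x_3, y_3) = (3480·24220799 + 71·413·2874480, 3480·2874480 + 413·24220799) = (168576757560, 20006380387)
(x_4, y_4) = (3480·168576757560 + 71·413·20006380387, 3480·20006380387 + 413·168576757560) = (1173294208396801, 139244404619040)
(x_5, y_5) = (3480·1173294208396801 + 71·413·139244404619040, 3480·139244404619040 + 413·1173294208396801) = (8166127521864977400, 969141036142138013)

3480 413
24220799 2874480
168576757560 20006380387
1173294208396801 139244404619040
8166127521864977400 969141036142138013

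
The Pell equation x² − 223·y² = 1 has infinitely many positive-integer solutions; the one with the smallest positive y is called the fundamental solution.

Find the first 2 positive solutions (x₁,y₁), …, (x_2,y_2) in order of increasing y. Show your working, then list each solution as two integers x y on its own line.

224 15
100351 6720

√223 → a₀=14, period (1,13,1,28); ℓ=4 even so k=3
a_0=14:  p_0=14·1+0=14,  q_0=14·0+1=1
…
a_2=13:  p_2=13·15+14=209,  q_2=13·1+1=14
a_3=1:  p_3=1·209+15=224,  q_3=1·14+1=15
(x₁, y₁) = (224, 15);  224² − 223·15² = 1 ✓
(224+15√223)^2 = 100351 + 6720√223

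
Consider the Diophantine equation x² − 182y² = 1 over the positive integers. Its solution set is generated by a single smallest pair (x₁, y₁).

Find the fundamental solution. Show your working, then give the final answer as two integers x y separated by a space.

27 2

√182 → a₀=13, period (2,26); ℓ=2 even so k=1
k=0  a_k=13  p_k/q_k = 13/1
k=1  a_k=2  p_k/q_k = 27/2
→ (27, 2).  Check: 27²=729, 182·2²=728, difference 1.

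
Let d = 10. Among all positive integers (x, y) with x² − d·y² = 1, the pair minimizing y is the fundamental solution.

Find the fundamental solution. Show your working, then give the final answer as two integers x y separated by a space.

√10 = [3; 6, …], period ℓ=1 (odd) → k=1
step 0: (3, 1)  from 3·(1,0) + (0,1)
step 1: (19, 6)  from 6·(3,1) + (1,0)
→ (19, 6).  Check: 19²=361, 10·6²=360, difference 1.

19 6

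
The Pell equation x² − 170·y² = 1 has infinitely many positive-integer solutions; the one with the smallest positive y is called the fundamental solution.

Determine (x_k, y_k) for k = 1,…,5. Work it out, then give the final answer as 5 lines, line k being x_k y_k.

d=170: √d = [13; 26] (ℓ=1, odd), read p_1/q_1
step 0: (13, 1)  from 13·(1,0) + (0,1)
step 1: (339, 26)  from 26·(13,1) + (1,0)
→ (339, 26).  Check: 339²=114921, 170·26²=114920, difference 1.
n=2: (339,26)∘(339,26) = (339·339+170·26·26, 339·26+26·339) = (229841,17628)
n=3: (229841,17628)∘(339,26) = (339·229841+170·26·17628, 339·17628+26·229841) = (155831859,11951758)
n=4: (155831859,11951758)∘(339,26) = (339·155831859+170·26·11951758, 339·11951758+26·155831859) = (105653770561,8103274296)
n=5: (105653770561,8103274296)∘(339,26) = (339·105653770561+170·26·8103274296, 339·8103274296+26·105653770561) = (71633100608499,5494008020930)

339 26
229841 17628
155831859 11951758
105653770561 8103274296
71633100608499 5494008020930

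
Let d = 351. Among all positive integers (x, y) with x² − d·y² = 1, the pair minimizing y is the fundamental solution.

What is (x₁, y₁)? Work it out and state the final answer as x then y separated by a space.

62425 3332

√351 = [18; 1,2,1,3,2,2,2,3,1,2,1,36, …], period ℓ=12 (even) → k=11
a_0=18:  p_0=18·1+0=18,  q_0=18·0+1=1
a_1=1:  p_1=1·18+1=19,  q_1=1·1+0=1
…
a_4=3:  p_4=3·75+56=281,  q_4=3·4+3=15
a_5=2:  p_5=2·281+75=637,  q_5=2·15+4=34
a_6=2:  p_6=2·637+281=1555,  q_6=2·34+15=83
…
a_8=3:  p_8=3·3747+1555=12796,  q_8=3·200+83=683
…
a_10=2:  p_10=2·16543+12796=45882,  q_10=2·883+683=2449
a_11=1:  p_11=1·45882+16543=62425,  q_11=1·2449+883=3332
fundamental: x₁=62425, y₁=3332  (since 3896880625 − 351·11102224 = 1)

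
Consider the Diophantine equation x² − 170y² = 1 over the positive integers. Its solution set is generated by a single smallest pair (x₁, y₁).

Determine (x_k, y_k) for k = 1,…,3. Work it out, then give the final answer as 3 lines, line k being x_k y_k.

[13; 26] for √170; ℓ=1 ⇒ convergent index 1
i=0: a=13 ⇒ p=13, q=1
i=1: a=26 ⇒ p=339, q=26
→ (339, 26).  Check: 339²=114921, 170·26²=114920, difference 1.
k=2:  x_2 = 339·339+170·26·26 = 229841,  y_2 = 339·26+26·339 = 17628
k=3:  x_3 = 339·229841+170·26·17628 = 155831859,  y_3 = 339·17628+26·229841 = 11951758

339 26
229841 17628
155831859 11951758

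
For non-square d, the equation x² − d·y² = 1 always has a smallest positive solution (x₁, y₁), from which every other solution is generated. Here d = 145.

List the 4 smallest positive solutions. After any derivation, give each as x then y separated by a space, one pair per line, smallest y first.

289 24
167041 13872
96549409 8017992
55805391361 4634385504

√145 → a₀=12, period (24); ℓ=1 odd so k=1
a_0=12:  p_0=12·1+0=12,  q_0=12·0+1=1
a_1=24:  p_1=24·12+1=289,  q_1=24·1+0=24
(x₁, y₁) = (289, 24);  289² − 145·24² = 1 ✓
k=2:  x_2 = 289·289+145·24·24 = 167041,  y_2 = 289·24+24·289 = 13872
k=3:  x_3 = 289·167041+145·24·13872 = 96549409,  y_3 = 289·13872+24·167041 = 8017992
k=4:  x_4 = 289·96549409+145·24·8017992 = 55805391361,  y_4 = 289·8017992+24·96549409 = 4634385504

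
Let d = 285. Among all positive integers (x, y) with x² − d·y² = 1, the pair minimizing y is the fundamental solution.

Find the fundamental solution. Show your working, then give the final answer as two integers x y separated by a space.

√285 → a₀=16, period (1,7,2,7,1,32); ℓ=6 even so k=5
a_0=16:  p_0=16·1+0=16,  q_0=16·0+1=1
…
a_4=7:  p_4=7·287+135=2144,  q_4=7·17+8=127
a_5=1:  p_5=1·2144+287=2431,  q_5=1·127+17=144
(x₁, y₁) = (2431, 144);  2431² − 285·144² = 1 ✓

2431 144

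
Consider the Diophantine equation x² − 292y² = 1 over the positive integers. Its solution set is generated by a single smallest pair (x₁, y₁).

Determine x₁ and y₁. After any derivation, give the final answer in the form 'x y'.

2281249 133500

√292 = [17; 11,2,1,3,8,3,1,2,11,34, …], period ℓ=10 (even) → k=9
step 0: (17, 1)  from 17·(1,0) + (0,1)
…
step 6: (55143, 3227)  from 3·(17669,1034) + (2136,125)
…
step 8: (200767, 11749)  from 2·(72812,4261) + (55143,3227)
step 9: (2281249, 133500)  from 11·(200767,11749) + (72812,4261)
→ (2281249, 133500).  Check: 2281249²=5204097000001, 292·133500²=5204097000000, difference 1.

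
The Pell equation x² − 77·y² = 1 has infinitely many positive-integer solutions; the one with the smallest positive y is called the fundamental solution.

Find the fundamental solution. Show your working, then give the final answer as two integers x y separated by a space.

d=77: √d = [8; 1,3,2,3,1,16] (ℓ=6, even), read p_5/q_5
k=0  a_k=8  p_k/q_k = 8/1
…
k=3  a_k=2  p_k/q_k = 79/9
k=4  a_k=3  p_k/q_k = 272/31
k=5  a_k=1  p_k/q_k = 351/40
→ (351, 40).  Check: 351²=123201, 77·40²=123200, difference 1.

351 40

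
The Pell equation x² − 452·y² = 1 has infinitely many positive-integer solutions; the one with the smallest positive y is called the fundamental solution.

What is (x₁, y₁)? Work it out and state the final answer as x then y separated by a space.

1204353 56648

d=452: √d = [21; 3,1,5,3,10,3,5,1,3,42] (ℓ=10, even), read p_9/q_9
i=0: a=21 ⇒ p=21, q=1
…
i=4: a=3 ⇒ p=1552, q=73
…
i=8: a=1 ⇒ p=313483, q=14745
i=9: a=3 ⇒ p=1204353, q=56648
fundamental: x₁=1204353, y₁=56648  (since 1450466148609 − 452·3208995904 = 1)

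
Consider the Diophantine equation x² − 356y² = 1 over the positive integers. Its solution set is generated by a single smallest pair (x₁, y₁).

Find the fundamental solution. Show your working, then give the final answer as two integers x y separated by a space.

500001 26500

d=356: √d = [18; 1,6,1,1,2,…,6,1,36] (ℓ=14, even), read p_13/q_13
step 0: (18, 1)  from 18·(1,0) + (0,1)
…
step 2: (132, 7)  from 6·(19,1) + (18,1)
…
step 5: (717, 38)  from 2·(283,15) + (151,8)
…
step 7: (8717, 462)  from 8·(1000,53) + (717,38)
…
step 10: (37868, 2007)  from 1·(28151,1492) + (9717,515)
…
step 12: (433982, 23001)  from 6·(66019,3499) + (37868,2007)
step 13: (500001, 26500)  from 1·(433982,23001) + (66019,3499)
→ (500001, 26500).  Check: 500001²=250001000001, 356·26500²=250001000000, difference 1.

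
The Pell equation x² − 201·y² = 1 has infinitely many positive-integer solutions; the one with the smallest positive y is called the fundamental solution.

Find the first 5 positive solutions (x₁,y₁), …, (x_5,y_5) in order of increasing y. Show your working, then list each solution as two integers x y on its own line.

515095 36332
530645718049 37428863080
546665912276384215 38558840456348868
563169756167477608732801 39722931849688611461840
580171851105627091828167877975 40922167162192151801416600732

d=201: √d = [14; 5,1,1,1,2,…,1,5,28] (ℓ=14, even), read p_13/q_13
a_0=14:  p_0=14·1+0=14,  q_0=14·0+1=1
…
a_2=1:  p_2=1·71+14=85,  q_2=1·5+1=6
…
a_4=1:  p_4=1·156+85=241,  q_4=1·11+6=17
…
a_6=1:  p_6=1·638+241=879,  q_6=1·45+17=62
…
a_8=1:  p_8=1·7670+879=8549,  q_8=1·541+62=603
…
a_10=1:  p_10=1·24768+8549=33317,  q_10=1·1747+603=2350
a_11=1:  p_11=1·33317+24768=58085,  q_11=1·2350+1747=4097
a_12=1:  p_12=1·58085+33317=91402,  q_12=1·4097+2350=6447
a_13=5:  p_13=5·91402+58085=515095,  q_13=5·6447+4097=36332
fundamental: x₁=515095, y₁=36332  (since 265322859025 − 201·1320014224 = 1)
k=2:  x_2 = 515095·515095+201·36332·36332 = 530645718049,  y_2 = 515095·36332+36332·515095 = 37428863080
k=3:  x_3 = 515095·530645718049+201·36332·37428863080 = 546665912276384215,  y_3 = 515095·37428863080+36332·530645718049 = 38558840456348868
k=4:  x_4 = 515095·546665912276384215+201·36332·38558840456348868 = 563169756167477608732801,  y_4 = 515095·38558840456348868+36332·546665912276384215 = 39722931849688611461840
k=5:  x_5 = 515095·563169756167477608732801+201·36332·39722931849688611461840 = 580171851105627091828167877975,  y_5 = 515095·39722931849688611461840+36332·563169756167477608732801 = 40922167162192151801416600732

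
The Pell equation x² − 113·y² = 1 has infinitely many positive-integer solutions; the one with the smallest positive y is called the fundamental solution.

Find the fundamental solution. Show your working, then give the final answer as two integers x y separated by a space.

[10; 1,1,1,2,2,1,1,1,20] for √113; ℓ=9 ⇒ convergent index 17
step 0: (10, 1)  from 10·(1,0) + (0,1)
step 1: (11, 1)  from 1·(10,1) + (1,0)
…
step 3: (32, 3)  from 1·(21,2) + (11,1)
step 4: (85, 8)  from 2·(32,3) + (21,2)
…
step 7: (489, 46)  from 1·(287,27) + (202,19)
…
step 13: (131952, 12413)  from 2·(49579,4664) + (32794,3085)
…
step 16: (758918, 71393)  from 1·(445435,41903) + (313483,29490)
step 17: (1204353, 113296)  from 1·(758918,71393) + (445435,41903)
→ (1204353, 113296).  Check: 1204353²=1450466148609, 113·113296²=1450466148608, difference 1.

1204353 113296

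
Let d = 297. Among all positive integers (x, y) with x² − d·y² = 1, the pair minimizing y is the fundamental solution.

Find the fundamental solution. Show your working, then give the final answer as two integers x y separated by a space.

48599 2820

[17; 4,3,1,1,2,1,1,3,4,34] for √297; ℓ=10 ⇒ convergent index 9
i=0: a=17 ⇒ p=17, q=1
…
i=2: a=3 ⇒ p=224, q=13
…
i=5: a=2 ⇒ p=1327, q=77
…
i=7: a=1 ⇒ p=3171, q=184
i=8: a=3 ⇒ p=11357, q=659
i=9: a=4 ⇒ p=48599, q=2820
fundamental: x₁=48599, y₁=2820  (since 2361862801 − 297·7952400 = 1)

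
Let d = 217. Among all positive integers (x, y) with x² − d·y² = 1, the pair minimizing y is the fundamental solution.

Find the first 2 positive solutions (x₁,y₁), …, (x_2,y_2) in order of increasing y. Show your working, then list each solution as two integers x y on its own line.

√217 = [14; 1,2,1,2,1,…,2,1,28, …], period ℓ=16 (even) → k=15
i=0: a=14 ⇒ p=14, q=1
i=1: a=1 ⇒ p=15, q=1
i=2: a=2 ⇒ p=44, q=3
i=3: a=1 ⇒ p=59, q=4
i=4: a=2 ⇒ p=162, q=11
i=5: a=1 ⇒ p=221, q=15
i=6: a=1 ⇒ p=383, q=26
i=7: a=9 ⇒ p=3668, q=249
i=8: a=4 ⇒ p=15055, q=1022
i=9: a=9 ⇒ p=139163, q=9447
…
i=12: a=2 ⇒ p=740980, q=50301
i=13: a=1 ⇒ p=1034361, q=70217
i=14: a=2 ⇒ p=2809702, q=190735
i=15: a=1 ⇒ p=3844063, q=260952
fundamental: x₁=3844063, y₁=260952  (since 14776820347969 − 217·68095946304 = 1)
(x_2, y_2) = (3844063·3844063 + 217·260952·260952, 3844063·260952 + 260952·3844063) = (29553640695937, 2006231855952)

3844063 260952
29553640695937 2006231855952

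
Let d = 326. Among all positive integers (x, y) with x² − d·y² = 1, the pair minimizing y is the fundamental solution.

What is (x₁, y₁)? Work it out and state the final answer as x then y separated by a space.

√326 = [18; 18,36, …], period ℓ=2 (even) → k=1
step 0: (18, 1)  from 18·(1,0) + (0,1)
step 1: (325, 18)  from 18·(18,1) + (1,0)
→ (325, 18).  Check: 325²=105625, 326·18²=105624, difference 1.

325 18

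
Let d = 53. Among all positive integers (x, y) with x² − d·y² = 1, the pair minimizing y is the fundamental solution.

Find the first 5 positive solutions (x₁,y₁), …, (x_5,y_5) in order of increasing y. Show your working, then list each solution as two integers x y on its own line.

d=53: √d = [7; 3,1,1,3,14] (ℓ=5, odd), read p_9/q_9
i=0: a=7 ⇒ p=7, q=1
i=1: a=3 ⇒ p=22, q=3
i=2: a=1 ⇒ p=29, q=4
i=3: a=1 ⇒ p=51, q=7
i=4: a=3 ⇒ p=182, q=25
i=5: a=14 ⇒ p=2599, q=357
…
i=7: a=1 ⇒ p=10578, q=1453
i=8: a=1 ⇒ p=18557, q=2549
i=9: a=3 ⇒ p=66249, q=9100
(x₁, y₁) = (66249, 9100);  66249² − 53·9100² = 1 ✓
(x_2, y_2) = (66249·66249 + 53·9100·9100, 66249·9100 + 9100·66249) = (8777860001, 1205731800)
(x_3, y_3) = (66249·8777860001 + 53·9100·1205731800, 66249·1205731800 + 9100·8777860001) = (1163048894346249, 159757052027300)
(x_4, y_4) = (66249·1163048894346249 + 53·9100·159757052027300, 66249·159757052027300 + 9100·1163048894346249) = (154101652394311440001, 21167489878307463600)
(x_5, y_5) = (66249·154101652394311440001 + 53·9100·21167489878307463600, 66249·21167489878307463600 + 9100·154101652394311440001) = (20418160737778428282906249, 2804650073736225260045500)

66249 9100
8777860001 1205731800
1163048894346249 159757052027300
154101652394311440001 21167489878307463600
20418160737778428282906249 2804650073736225260045500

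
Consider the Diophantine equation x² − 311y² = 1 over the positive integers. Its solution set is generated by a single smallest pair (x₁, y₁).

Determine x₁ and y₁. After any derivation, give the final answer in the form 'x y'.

[17; 1,1,1,2,1,…,1,1,34] for √311; ℓ=16 ⇒ convergent index 15
i=0: a=17 ⇒ p=17, q=1
i=1: a=1 ⇒ p=18, q=1
…
i=6: a=6 ⇒ p=1305, q=74
…
i=9: a=3 ⇒ p=217583, q=12338
…
i=12: a=2 ⇒ p=4565134, q=258865
i=13: a=1 ⇒ p=6159373, q=349266
i=14: a=1 ⇒ p=10724507, q=608131
i=15: a=1 ⇒ p=16883880, q=957397
(x₁, y₁) = (16883880, 957397);  16883880² − 311·957397² = 1 ✓

16883880 957397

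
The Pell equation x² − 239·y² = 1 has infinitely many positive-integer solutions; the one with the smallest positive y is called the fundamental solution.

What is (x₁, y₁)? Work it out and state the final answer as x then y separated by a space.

6195120 400729

d=239: √d = [15; 2,5,1,2,4,15,4,2,1,5,2,30] (ℓ=12, even), read p_11/q_11
i=0: a=15 ⇒ p=15, q=1
i=1: a=2 ⇒ p=31, q=2
i=2: a=5 ⇒ p=170, q=11
i=3: a=1 ⇒ p=201, q=13
i=4: a=2 ⇒ p=572, q=37
i=5: a=4 ⇒ p=2489, q=161
…
i=7: a=4 ⇒ p=154117, q=9969
…
i=10: a=5 ⇒ p=2847431, q=184185
i=11: a=2 ⇒ p=6195120, q=400729
(x₁, y₁) = (6195120, 400729);  6195120² − 239·400729² = 1 ✓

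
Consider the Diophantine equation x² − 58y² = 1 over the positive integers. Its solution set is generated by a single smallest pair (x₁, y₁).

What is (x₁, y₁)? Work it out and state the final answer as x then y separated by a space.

√58 = [7; 1,1,1,1,1,1,14, …], period ℓ=7 (odd) → k=13
a_0=7:  p_0=7·1+0=7,  q_0=7·0+1=1
a_1=1:  p_1=1·7+1=8,  q_1=1·1+0=1
a_2=1:  p_2=1·8+7=15,  q_2=1·1+1=2
a_3=1:  p_3=1·15+8=23,  q_3=1·2+1=3
a_4=1:  p_4=1·23+15=38,  q_4=1·3+2=5
a_5=1:  p_5=1·38+23=61,  q_5=1·5+3=8
a_6=1:  p_6=1·61+38=99,  q_6=1·8+5=13
a_7=14:  p_7=14·99+61=1447,  q_7=14·13+8=190
a_8=1:  p_8=1·1447+99=1546,  q_8=1·190+13=203
a_9=1:  p_9=1·1546+1447=2993,  q_9=1·203+190=393
a_10=1:  p_10=1·2993+1546=4539,  q_10=1·393+203=596
a_11=1:  p_11=1·4539+2993=7532,  q_11=1·596+393=989
a_12=1:  p_12=1·7532+4539=12071,  q_12=1·989+596=1585
a_13=1:  p_13=1·12071+7532=19603,  q_13=1·1585+989=2574
fundamental: x₁=19603, y₁=2574  (since 384277609 − 58·6625476 = 1)

19603 2574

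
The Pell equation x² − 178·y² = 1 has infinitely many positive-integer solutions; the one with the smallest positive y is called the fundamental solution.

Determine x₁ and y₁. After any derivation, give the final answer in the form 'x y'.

1601 120

d=178: √d = [13; 2,1,12,1,2,26] (ℓ=6, even), read p_5/q_5
step 0: (13, 1)  from 13·(1,0) + (0,1)
…
step 4: (547, 41)  from 1·(507,38) + (40,3)
step 5: (1601, 120)  from 2·(547,41) + (507,38)
fundamental: x₁=1601, y₁=120  (since 2563201 − 178·14400 = 1)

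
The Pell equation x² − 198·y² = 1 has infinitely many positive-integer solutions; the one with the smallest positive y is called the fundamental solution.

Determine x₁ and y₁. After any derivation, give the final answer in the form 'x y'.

197 14

√198 = [14; 14,28, …], period ℓ=2 (even) → k=1
i=0: a=14 ⇒ p=14, q=1
i=1: a=14 ⇒ p=197, q=14
fundamental: x₁=197, y₁=14  (since 38809 − 198·196 = 1)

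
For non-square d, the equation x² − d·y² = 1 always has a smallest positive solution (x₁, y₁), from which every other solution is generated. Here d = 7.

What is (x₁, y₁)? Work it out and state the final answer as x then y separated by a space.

√7 → a₀=2, period (1,1,1,4); ℓ=4 even so k=3
a_0=2:  p_0=2·1+0=2,  q_0=2·0+1=1
…
a_2=1:  p_2=1·3+2=5,  q_2=1·1+1=2
a_3=1:  p_3=1·5+3=8,  q_3=1·2+1=3
(x₁, y₁) = (8, 3);  8² − 7·3² = 1 ✓

8 3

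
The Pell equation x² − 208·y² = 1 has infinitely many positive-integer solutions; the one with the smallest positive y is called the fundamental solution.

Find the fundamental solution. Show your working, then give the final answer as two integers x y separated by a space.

649 45

[14; 2,2,1,2,2,28] for √208; ℓ=6 ⇒ convergent index 5
a_0=14:  p_0=14·1+0=14,  q_0=14·0+1=1
…
a_2=2:  p_2=2·29+14=72,  q_2=2·2+1=5
…
a_4=2:  p_4=2·101+72=274,  q_4=2·7+5=19
a_5=2:  p_5=2·274+101=649,  q_5=2·19+7=45
(x₁, y₁) = (649, 45);  649² − 208·45² = 1 ✓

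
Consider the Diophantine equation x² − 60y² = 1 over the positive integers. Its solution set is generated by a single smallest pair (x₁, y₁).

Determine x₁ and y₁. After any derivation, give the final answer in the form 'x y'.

31 4

√60 = [7; 1,2,1,14, …], period ℓ=4 (even) → k=3
k=0  a_k=7  p_k/q_k = 7/1
k=1  a_k=1  p_k/q_k = 8/1
k=2  a_k=2  p_k/q_k = 23/3
k=3  a_k=1  p_k/q_k = 31/4
(x₁, y₁) = (31, 4);  31² − 60·4² = 1 ✓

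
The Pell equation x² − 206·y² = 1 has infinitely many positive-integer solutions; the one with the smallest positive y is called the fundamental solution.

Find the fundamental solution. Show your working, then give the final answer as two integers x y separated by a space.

[14; 2,1,5,14,5,1,2,28] for √206; ℓ=8 ⇒ convergent index 7
k=0  a_k=14  p_k/q_k = 14/1
…
k=2  a_k=1  p_k/q_k = 43/3
…
k=6  a_k=1  p_k/q_k = 20998/1463
k=7  a_k=2  p_k/q_k = 59535/4148
(x₁, y₁) = (59535, 4148);  59535² − 206·4148² = 1 ✓

59535 4148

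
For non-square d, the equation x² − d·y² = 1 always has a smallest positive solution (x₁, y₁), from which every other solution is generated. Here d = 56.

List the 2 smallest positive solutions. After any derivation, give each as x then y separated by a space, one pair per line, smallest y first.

d=56: √d = [7; 2,14] (ℓ=2, even), read p_1/q_1
step 0: (7, 1)  from 7·(1,0) + (0,1)
step 1: (15, 2)  from 2·(7,1) + (1,0)
→ (15, 2).  Check: 15²=225, 56·2²=224, difference 1.
n=2: (15,2)∘(15,2) = (15·15+56·2·2, 15·2+2·15) = (449,60)

15 2
449 60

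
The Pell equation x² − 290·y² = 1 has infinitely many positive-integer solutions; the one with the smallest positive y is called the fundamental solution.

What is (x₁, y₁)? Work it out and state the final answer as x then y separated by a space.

√290 = [17; 34, …], period ℓ=1 (odd) → k=1
k=0  a_k=17  p_k/q_k = 17/1
k=1  a_k=34  p_k/q_k = 579/34
(x₁, y₁) = (579, 34);  579² − 290·34² = 1 ✓

579 34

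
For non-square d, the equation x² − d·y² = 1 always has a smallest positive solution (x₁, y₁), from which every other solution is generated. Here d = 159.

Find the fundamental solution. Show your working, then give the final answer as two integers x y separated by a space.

1324 105

[12; 1,1,1,1,3,1,1,1,1,24] for √159; ℓ=10 ⇒ convergent index 9
a_0=12:  p_0=12·1+0=12,  q_0=12·0+1=1
a_1=1:  p_1=1·12+1=13,  q_1=1·1+0=1
…
a_3=1:  p_3=1·25+13=38,  q_3=1·2+1=3
…
a_5=3:  p_5=3·63+38=227,  q_5=3·5+3=18
a_6=1:  p_6=1·227+63=290,  q_6=1·18+5=23
a_7=1:  p_7=1·290+227=517,  q_7=1·23+18=41
a_8=1:  p_8=1·517+290=807,  q_8=1·41+23=64
a_9=1:  p_9=1·807+517=1324,  q_9=1·64+41=105
fundamental: x₁=1324, y₁=105  (since 1752976 − 159·11025 = 1)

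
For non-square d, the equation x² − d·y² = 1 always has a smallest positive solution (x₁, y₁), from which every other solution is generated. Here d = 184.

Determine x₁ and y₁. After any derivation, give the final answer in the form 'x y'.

√184 = [13; 1,1,3,2,1,2,1,2,3,1,1,26, …], period ℓ=12 (even) → k=11
i=0: a=13 ⇒ p=13, q=1
i=1: a=1 ⇒ p=14, q=1
i=2: a=1 ⇒ p=27, q=2
i=3: a=3 ⇒ p=95, q=7
i=4: a=2 ⇒ p=217, q=16
i=5: a=1 ⇒ p=312, q=23
…
i=7: a=1 ⇒ p=1153, q=85
i=8: a=2 ⇒ p=3147, q=232
i=9: a=3 ⇒ p=10594, q=781
i=10: a=1 ⇒ p=13741, q=1013
i=11: a=1 ⇒ p=24335, q=1794
(x₁, y₁) = (24335, 1794);  24335² − 184·1794² = 1 ✓

24335 1794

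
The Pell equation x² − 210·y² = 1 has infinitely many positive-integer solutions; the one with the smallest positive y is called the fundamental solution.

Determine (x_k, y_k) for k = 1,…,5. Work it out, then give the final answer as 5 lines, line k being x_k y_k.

√210 = [14; 2,28, …], period ℓ=2 (even) → k=1
a_0=14:  p_0=14·1+0=14,  q_0=14·0+1=1
a_1=2:  p_1=2·14+1=29,  q_1=2·1+0=2
fundamental: x₁=29, y₁=2  (since 841 − 210·4 = 1)
(29+2√210)^2 = 1681 + 116√210
(29+2√210)^3 = 97469 + 6726√210
(29+2√210)^4 = 5651521 + 389992√210
(29+2√210)^5 = 327690749 + 22612810√210

29 2
1681 116
97469 6726
5651521 389992
327690749 22612810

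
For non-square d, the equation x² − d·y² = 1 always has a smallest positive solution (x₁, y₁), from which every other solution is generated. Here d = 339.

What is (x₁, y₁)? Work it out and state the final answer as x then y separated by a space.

d=339: √d = [18; 2,2,2,1,17,1,2,2,2,36] (ℓ=10, even), read p_9/q_9
k=0  a_k=18  p_k/q_k = 18/1
k=1  a_k=2  p_k/q_k = 37/2
…
k=4  a_k=1  p_k/q_k = 313/17
k=5  a_k=17  p_k/q_k = 5542/301
k=6  a_k=1  p_k/q_k = 5855/318
…
k=8  a_k=2  p_k/q_k = 40359/2192
k=9  a_k=2  p_k/q_k = 97970/5321
(x₁, y₁) = (97970, 5321);  97970² − 339·5321² = 1 ✓

97970 5321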